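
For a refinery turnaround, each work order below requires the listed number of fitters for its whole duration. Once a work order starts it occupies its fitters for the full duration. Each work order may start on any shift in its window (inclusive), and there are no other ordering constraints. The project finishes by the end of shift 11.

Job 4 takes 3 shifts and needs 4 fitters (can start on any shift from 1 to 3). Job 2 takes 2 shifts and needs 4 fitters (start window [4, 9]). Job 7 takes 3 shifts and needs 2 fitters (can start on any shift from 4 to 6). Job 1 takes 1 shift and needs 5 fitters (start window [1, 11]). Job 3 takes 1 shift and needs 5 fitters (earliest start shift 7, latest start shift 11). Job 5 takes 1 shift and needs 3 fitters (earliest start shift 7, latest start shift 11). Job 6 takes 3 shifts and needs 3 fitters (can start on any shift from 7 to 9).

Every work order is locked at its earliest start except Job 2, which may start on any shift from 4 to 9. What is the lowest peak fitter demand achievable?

11

Job 2@4: s1:9  s2:4  s3:4  s4:6  s5:6  s6:2  s7:11  s8:3  s9:3  s10:0  s11:0 → peak 11
Job 2@5: s1:9  s2:4  s3:4  s4:2  s5:6  s6:6  s7:11  s8:3  s9:3  s10:0  s11:0 → peak 11
Job 2@6: s1:9  s2:4  s3:4  s4:2  s5:2  s6:6  s7:15  s8:3  s9:3  s10:0  s11:0 → peak 15
Job 2@7: s1:9  s2:4  s3:4  s4:2  s5:2  s6:2  s7:15  s8:7  s9:3  s10:0  s11:0 → peak 15
Job 2@8: s1:9  s2:4  s3:4  s4:2  s5:2  s6:2  s7:11  s8:7  s9:7  s10:0  s11:0 → peak 11
Job 2@9: s1:9  s2:4  s3:4  s4:2  s5:2  s6:2  s7:11  s8:3  s9:7  s10:4  s11:0 → peak 11
Best is Job 2@4, peak 11.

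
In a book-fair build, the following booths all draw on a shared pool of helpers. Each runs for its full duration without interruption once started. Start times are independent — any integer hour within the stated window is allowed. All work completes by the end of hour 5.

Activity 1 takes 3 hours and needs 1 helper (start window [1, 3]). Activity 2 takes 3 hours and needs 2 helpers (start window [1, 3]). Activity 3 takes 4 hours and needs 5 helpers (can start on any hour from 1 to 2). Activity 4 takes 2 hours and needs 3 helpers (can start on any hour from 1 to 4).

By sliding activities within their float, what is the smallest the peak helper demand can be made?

Early-start (Activity 1@1, Activity 2@1, Activity 3@1, Activity 4@1) gives peak 11: h1:11  h2:11  h3:8  h4:5  h5:0.
Shift Activity 4→4.
Schedule Activity 1@1, Activity 2@1, Activity 3@1, Activity 4@4: h1:8  h2:8  h3:8  h4:8  h5:3 — peak 8.

8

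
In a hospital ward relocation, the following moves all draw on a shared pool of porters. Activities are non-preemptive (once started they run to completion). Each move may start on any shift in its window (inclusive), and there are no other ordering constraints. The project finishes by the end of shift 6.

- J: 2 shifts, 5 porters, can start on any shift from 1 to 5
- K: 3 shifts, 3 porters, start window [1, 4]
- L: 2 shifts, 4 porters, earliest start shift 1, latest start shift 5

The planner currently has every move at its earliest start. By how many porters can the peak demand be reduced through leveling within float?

Early-start peak: s1:12  s2:12  s3:3  s4:0  s5:0  s6:0 ⇒ 12.
Leveled (J@1, K@3, L@3): s1:5  s2:5  s3:7  s4:7  s5:3  s6:0 ⇒ 7.
Reduction 12 − 7 = 5.

5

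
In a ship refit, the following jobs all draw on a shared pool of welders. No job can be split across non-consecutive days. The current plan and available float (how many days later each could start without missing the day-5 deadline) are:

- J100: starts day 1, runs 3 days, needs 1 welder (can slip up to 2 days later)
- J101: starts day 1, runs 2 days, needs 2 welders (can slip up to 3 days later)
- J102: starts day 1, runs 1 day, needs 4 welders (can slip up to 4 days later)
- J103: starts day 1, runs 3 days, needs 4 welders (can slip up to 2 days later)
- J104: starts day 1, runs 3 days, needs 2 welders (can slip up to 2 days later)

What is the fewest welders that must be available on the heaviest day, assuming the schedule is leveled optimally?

7

Early-start (J100@1, J101@1, J102@1, J103@1, J104@1) gives peak 13: d1:13  d2:9  d3:7  d4:0  d5:0.
Shift J103→2, J104→3.
Schedule J100@1, J101@1, J102@1, J103@2, J104@3: d1:7  d2:7  d3:7  d4:6  d5:2 — peak 7.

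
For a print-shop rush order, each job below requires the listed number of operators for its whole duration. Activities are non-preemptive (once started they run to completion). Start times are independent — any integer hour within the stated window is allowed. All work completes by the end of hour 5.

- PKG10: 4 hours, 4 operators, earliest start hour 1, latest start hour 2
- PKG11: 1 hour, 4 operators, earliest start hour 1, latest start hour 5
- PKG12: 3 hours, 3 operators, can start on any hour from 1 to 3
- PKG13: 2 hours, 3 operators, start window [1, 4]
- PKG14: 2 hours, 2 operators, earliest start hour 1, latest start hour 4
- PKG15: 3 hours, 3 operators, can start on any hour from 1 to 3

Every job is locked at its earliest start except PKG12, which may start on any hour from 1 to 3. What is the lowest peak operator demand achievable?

PKG12@1: h1:19  h2:15  h3:10  h4:4  h5:0 → peak 19
PKG12@2: h1:16  h2:15  h3:10  h4:7  h5:0 → peak 16
PKG12@3: h1:16  h2:12  h3:10  h4:7  h5:3 → peak 16
Best is PKG12@2, peak 16.

16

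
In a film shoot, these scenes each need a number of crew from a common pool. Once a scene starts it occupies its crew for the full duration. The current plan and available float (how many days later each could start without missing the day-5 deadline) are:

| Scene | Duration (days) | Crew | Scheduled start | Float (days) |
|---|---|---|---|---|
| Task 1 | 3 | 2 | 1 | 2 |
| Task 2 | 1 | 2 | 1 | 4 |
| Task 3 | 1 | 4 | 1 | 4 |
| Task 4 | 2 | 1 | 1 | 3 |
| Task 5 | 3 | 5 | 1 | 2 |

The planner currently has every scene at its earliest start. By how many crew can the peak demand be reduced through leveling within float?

7

Early-start peak: d1:14  d2:8  d3:7  d4:0  d5:0 ⇒ 14.
Leveled (Task 1@1, Task 2@1, Task 3@2, Task 4@1, Task 5@3): d1:5  d2:7  d3:7  d4:5  d5:5 ⇒ 7.
Reduction 14 − 7 = 7.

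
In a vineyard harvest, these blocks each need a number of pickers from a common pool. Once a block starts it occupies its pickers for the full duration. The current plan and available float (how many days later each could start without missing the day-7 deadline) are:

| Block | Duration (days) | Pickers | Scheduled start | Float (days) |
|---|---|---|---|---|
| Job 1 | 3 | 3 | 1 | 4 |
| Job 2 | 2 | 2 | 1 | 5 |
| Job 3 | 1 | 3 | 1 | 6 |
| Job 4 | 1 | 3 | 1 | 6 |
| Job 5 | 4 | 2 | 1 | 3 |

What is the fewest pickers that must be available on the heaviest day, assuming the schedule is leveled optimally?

5

Early-start (Job 1@1, Job 2@1, Job 3@1, Job 4@1, Job 5@1) gives peak 13: d1:13  d2:7  d3:5  d4:2  d5:0  d6:0  d7:0.
Shift Job 3→4, Job 4→5, Job 5→3.
Schedule Job 1@1, Job 2@1, Job 3@4, Job 4@5, Job 5@3: d1:5  d2:5  d3:5  d4:5  d5:5  d6:2  d7:0 — peak 5.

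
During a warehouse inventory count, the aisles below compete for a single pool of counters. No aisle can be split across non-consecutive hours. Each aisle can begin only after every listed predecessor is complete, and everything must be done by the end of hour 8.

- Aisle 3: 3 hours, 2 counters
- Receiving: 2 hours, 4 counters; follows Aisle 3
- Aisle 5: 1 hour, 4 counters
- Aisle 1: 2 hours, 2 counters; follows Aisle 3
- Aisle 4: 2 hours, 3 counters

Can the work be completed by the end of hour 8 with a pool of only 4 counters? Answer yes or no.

no

The minimum achievable peak is 5; 4 < 5, so no feasible schedule stays within the cap.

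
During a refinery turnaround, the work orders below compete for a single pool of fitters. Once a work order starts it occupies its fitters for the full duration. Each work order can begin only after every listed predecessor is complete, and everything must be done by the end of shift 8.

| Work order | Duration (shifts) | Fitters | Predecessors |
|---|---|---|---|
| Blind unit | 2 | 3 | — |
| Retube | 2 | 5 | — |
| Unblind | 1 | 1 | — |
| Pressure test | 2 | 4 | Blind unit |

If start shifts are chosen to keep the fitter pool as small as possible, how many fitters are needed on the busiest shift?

5

Early-start (Blind unit@1, Retube@1, Unblind@1, Pressure test@3) gives peak 9: s1:9  s2:8  s3:4  s4:4  s5:0  s6:0  s7:0  s8:0.
Shift Retube→3, Pressure test→5.
Schedule Blind unit@1, Retube@3, Unblind@1, Pressure test@5: s1:4  s2:3  s3:5  s4:5  s5:4  s6:4  s7:0  s8:0 — peak 5.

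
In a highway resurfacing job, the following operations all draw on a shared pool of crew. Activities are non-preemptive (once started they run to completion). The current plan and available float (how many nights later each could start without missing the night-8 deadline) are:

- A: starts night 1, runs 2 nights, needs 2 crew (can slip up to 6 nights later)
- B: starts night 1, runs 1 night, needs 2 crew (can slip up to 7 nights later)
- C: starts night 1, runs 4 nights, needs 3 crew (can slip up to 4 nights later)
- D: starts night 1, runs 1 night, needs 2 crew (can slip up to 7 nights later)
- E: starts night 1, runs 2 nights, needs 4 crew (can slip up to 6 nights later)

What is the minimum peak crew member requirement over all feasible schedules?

4

Early-start (A@1, B@1, C@1, D@1, E@1) gives peak 13: n1:13  n2:9  n3:3  n4:3  n5:0  n6:0  n7:0  n8:0.
Shift C→3, D→2, E→7.
Schedule A@1, B@1, C@3, D@2, E@7: n1:4  n2:4  n3:3  n4:3  n5:3  n6:3  n7:4  n8:4 — peak 4.
Total crew member-nights = 28 over 8 nights ⇒ peak ≥ ⌈28/8⌉ = 4, so 4 is optimal.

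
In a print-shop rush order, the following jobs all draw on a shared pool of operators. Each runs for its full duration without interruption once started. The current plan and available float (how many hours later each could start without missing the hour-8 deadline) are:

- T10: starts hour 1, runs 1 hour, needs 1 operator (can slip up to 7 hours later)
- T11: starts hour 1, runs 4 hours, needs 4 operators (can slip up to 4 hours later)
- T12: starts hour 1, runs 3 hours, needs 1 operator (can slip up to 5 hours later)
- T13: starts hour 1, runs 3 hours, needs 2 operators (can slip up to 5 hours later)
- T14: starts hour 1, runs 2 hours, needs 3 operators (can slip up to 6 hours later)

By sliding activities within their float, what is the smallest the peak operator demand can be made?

Early-start (T10@1, T11@1, T12@1, T13@1, T14@1) gives peak 11: h1:11  h2:10  h3:7  h4:4  h5:0  h6:0  h7:0  h8:0.
Shift T12→2, T13→5, T14→5.
Schedule T10@1, T11@1, T12@2, T13@5, T14@5: h1:5  h2:5  h3:5  h4:5  h5:5  h6:5  h7:2  h8:0 — peak 5.

5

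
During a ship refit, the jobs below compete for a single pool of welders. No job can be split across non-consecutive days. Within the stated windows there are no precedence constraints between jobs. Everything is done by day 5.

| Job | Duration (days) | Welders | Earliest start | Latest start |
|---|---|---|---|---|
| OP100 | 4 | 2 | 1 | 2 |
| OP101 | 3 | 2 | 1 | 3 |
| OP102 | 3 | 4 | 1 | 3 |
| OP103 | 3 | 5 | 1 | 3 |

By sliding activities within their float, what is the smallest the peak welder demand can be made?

13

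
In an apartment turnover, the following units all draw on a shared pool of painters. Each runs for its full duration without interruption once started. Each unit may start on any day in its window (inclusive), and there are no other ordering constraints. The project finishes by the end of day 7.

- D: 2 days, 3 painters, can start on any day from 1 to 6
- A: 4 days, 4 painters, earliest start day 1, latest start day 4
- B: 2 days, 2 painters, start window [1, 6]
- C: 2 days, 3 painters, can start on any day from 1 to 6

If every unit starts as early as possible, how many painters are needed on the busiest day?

Early-start schedule: D@1, A@1, B@1, C@1.
Load per day: day 1: 12, day 2: 12, day 3: 4, day 4: 4, day 5: 0, day 6: 0, day 7: 0.
Peak is 12.

12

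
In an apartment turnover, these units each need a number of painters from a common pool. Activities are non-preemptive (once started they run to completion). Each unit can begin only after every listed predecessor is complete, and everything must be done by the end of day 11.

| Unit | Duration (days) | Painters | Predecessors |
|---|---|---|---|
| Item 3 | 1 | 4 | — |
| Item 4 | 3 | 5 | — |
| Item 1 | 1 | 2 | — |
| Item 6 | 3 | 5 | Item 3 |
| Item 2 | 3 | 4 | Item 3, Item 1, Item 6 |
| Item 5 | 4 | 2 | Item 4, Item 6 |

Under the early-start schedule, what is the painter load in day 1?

At early start, day 1 has: Item 3, Item 4, Item 1.
Demand: 4 + 5 + 2 = 11.

11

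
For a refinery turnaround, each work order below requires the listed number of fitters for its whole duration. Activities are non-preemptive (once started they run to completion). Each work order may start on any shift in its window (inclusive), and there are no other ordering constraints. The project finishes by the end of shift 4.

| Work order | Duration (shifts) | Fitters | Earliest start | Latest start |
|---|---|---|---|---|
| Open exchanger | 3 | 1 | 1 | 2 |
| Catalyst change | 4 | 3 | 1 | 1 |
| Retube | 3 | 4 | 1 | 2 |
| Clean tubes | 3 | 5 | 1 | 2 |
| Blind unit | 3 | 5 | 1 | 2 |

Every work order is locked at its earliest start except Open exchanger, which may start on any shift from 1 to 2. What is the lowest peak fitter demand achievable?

Open exchanger@1: s1:18  s2:18  s3:18  s4:3 → peak 18
Open exchanger@2: s1:17  s2:18  s3:18  s4:4 → peak 18
Best is Open exchanger@1, peak 18.

18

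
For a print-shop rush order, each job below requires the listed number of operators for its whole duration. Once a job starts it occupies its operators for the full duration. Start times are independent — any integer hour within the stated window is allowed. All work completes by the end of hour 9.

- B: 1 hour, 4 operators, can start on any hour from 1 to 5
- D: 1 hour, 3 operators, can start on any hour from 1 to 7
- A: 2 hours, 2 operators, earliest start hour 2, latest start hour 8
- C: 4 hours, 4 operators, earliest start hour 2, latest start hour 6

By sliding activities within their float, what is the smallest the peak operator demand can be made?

Early-start (B@1, D@1, A@2, C@2) gives peak 7: h1:7  h2:6  h3:6  h4:4  h5:4  h6:0  h7:0  h8:0  h9:0.
Shift D→2, A→3, C→5.
Schedule B@1, D@2, A@3, C@5: h1:4  h2:3  h3:2  h4:2  h5:4  h6:4  h7:4  h8:4  h9:0 — peak 4.

4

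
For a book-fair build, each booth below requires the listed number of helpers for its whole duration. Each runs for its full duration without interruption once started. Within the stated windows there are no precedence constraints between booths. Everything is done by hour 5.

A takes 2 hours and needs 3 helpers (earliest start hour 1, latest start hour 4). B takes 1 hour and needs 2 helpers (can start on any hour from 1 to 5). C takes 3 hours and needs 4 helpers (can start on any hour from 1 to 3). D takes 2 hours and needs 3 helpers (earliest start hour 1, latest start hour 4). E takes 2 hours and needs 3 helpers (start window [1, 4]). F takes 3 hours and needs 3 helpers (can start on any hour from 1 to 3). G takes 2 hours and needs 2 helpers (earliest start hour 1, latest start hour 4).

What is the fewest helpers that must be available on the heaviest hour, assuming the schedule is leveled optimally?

9

Early-start (A@1, B@1, C@1, D@1, E@1, F@1, G@1) gives peak 20: h1:20  h2:18  h3:7  h4:0  h5:0.
Shift D→4, E→4, F→3, G→2.
Schedule A@1, B@1, C@1, D@4, E@4, F@3, G@2: h1:9  h2:9  h3:9  h4:9  h5:9 — peak 9.
Total helper-hours = 45 over 5 hours ⇒ peak ≥ ⌈45/5⌉ = 9, so 9 is optimal.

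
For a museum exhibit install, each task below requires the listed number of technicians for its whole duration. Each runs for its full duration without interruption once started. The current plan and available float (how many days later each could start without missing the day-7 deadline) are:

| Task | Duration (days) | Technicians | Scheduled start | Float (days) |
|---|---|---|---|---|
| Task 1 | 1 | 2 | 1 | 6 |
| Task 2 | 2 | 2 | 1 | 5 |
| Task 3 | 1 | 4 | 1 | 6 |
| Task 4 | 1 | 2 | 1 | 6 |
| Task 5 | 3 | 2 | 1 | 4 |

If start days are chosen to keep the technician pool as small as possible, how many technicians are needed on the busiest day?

4

Early-start (Task 1@1, Task 2@1, Task 3@1, Task 4@1, Task 5@1) gives peak 12: d1:12  d2:4  d3:2  d4:0  d5:0  d6:0  d7:0.
Shift Task 3→3, Task 4→2, Task 5→4.
Schedule Task 1@1, Task 2@1, Task 3@3, Task 4@2, Task 5@4: d1:4  d2:4  d3:4  d4:2  d5:2  d6:2  d7:0 — peak 4.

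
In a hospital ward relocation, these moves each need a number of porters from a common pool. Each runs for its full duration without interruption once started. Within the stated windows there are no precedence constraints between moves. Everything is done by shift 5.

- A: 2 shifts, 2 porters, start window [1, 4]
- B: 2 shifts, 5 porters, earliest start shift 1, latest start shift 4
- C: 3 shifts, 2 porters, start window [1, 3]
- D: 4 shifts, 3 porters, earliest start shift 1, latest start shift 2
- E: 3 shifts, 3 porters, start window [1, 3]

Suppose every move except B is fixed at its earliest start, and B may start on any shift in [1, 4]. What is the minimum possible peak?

B@1: s1:15  s2:15  s3:8  s4:3  s5:0 → peak 15
B@2: s1:10  s2:15  s3:13  s4:3  s5:0 → peak 15
B@3: s1:10  s2:10  s3:13  s4:8  s5:0 → peak 13
B@4: s1:10  s2:10  s3:8  s4:8  s5:5 → peak 10
Best is B@4, peak 10.

10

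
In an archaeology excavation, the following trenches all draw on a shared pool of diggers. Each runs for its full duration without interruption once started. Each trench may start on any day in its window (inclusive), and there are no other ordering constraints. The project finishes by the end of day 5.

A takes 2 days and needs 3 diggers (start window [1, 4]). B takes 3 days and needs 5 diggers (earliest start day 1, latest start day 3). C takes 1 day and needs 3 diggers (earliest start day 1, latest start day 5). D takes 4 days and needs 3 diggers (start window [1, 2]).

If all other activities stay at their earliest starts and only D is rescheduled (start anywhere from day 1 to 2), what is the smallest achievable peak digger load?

D@1: d1:14  d2:11  d3:8  d4:3  d5:0 → peak 14
D@2: d1:11  d2:11  d3:8  d4:3  d5:3 → peak 11
Best is D@2, peak 11.

11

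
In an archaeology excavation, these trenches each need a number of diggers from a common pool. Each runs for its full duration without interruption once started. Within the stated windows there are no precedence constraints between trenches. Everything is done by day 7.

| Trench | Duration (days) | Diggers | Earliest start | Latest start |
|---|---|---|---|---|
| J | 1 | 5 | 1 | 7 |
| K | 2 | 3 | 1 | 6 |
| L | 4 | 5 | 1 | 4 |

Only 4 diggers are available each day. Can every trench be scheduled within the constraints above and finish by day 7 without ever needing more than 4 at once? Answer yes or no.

no

Total digger-days = 31; over 7 days the average is 31/7 > 4, so some day must exceed 4.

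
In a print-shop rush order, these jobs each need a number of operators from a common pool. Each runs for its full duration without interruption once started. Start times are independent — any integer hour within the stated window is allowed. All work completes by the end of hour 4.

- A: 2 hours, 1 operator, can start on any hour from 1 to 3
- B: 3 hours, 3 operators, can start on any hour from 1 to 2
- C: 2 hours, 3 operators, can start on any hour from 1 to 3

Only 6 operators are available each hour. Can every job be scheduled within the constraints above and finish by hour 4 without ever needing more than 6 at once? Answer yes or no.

yes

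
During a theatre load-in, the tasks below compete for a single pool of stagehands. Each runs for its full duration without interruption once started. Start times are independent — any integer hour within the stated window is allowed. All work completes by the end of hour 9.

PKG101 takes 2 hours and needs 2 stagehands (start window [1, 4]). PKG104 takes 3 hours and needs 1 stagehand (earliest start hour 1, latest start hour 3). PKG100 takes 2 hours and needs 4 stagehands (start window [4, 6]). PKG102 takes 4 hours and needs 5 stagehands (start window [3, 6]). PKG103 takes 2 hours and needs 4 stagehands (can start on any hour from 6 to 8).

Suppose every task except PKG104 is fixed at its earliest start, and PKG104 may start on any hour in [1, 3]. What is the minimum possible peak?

9

PKG104@1: h1:3  h2:3  h3:6  h4:9  h5:9  h6:9  h7:4  h8:0  h9:0 → peak 9
PKG104@2: h1:2  h2:3  h3:6  h4:10  h5:9  h6:9  h7:4  h8:0  h9:0 → peak 10
PKG104@3: h1:2  h2:2  h3:6  h4:10  h5:10  h6:9  h7:4  h8:0  h9:0 → peak 10
Best is PKG104@1, peak 9.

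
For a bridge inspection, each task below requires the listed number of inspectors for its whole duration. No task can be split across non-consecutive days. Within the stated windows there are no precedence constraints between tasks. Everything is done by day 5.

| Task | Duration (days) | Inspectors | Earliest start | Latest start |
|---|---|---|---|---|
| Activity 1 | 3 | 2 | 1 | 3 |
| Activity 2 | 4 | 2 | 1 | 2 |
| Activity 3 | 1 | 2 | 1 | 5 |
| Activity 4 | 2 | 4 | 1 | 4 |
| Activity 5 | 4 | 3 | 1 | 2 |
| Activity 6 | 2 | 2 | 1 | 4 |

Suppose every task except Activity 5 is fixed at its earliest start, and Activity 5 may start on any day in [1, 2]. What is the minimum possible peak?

13

Activity 5@1: d1:15  d2:13  d3:7  d4:5  d5:0 → peak 15
Activity 5@2: d1:12  d2:13  d3:7  d4:5  d5:3 → peak 13
Best is Activity 5@2, peak 13.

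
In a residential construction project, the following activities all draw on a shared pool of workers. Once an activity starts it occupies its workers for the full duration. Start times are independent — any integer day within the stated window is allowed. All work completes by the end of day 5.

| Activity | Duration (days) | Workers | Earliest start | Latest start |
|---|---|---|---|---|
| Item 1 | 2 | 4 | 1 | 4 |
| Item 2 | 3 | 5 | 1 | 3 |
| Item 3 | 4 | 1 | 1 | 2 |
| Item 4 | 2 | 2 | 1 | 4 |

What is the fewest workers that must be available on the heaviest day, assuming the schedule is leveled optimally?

7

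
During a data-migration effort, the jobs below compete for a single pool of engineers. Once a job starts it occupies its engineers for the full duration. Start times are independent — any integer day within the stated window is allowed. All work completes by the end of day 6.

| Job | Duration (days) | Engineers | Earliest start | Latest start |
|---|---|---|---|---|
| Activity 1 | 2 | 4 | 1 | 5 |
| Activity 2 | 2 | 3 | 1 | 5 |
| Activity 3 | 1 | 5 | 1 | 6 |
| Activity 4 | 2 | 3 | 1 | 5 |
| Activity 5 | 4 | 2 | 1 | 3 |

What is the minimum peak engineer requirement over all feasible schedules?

7

Early-start (Activity 1@1, Activity 2@1, Activity 3@1, Activity 4@1, Activity 5@1) gives peak 17: d1:17  d2:12  d3:2  d4:2  d5:0  d6:0.
Shift Activity 3→3, Activity 4→4, Activity 5→3.
Schedule Activity 1@1, Activity 2@1, Activity 3@3, Activity 4@4, Activity 5@3: d1:7  d2:7  d3:7  d4:5  d5:5  d6:2 — peak 7.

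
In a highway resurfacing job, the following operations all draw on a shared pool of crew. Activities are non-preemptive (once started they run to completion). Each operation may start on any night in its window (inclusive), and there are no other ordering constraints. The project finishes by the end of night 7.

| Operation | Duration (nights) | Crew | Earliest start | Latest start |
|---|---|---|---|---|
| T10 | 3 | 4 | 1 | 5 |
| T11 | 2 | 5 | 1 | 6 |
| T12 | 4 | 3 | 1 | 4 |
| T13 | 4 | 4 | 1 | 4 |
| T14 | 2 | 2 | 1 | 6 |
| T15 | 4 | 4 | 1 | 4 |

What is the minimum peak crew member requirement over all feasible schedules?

11

Early-start (T10@1, T11@1, T12@1, T13@1, T14@1, T15@1) gives peak 22: n1:22  n2:22  n3:15  n4:11  n5:0  n6:0  n7:0.
Shift T12→3, T13→3, T15→4.
Schedule T10@1, T11@1, T12@3, T13@3, T14@1, T15@4: n1:11  n2:11  n3:11  n4:11  n5:11  n6:11  n7:4 — peak 11.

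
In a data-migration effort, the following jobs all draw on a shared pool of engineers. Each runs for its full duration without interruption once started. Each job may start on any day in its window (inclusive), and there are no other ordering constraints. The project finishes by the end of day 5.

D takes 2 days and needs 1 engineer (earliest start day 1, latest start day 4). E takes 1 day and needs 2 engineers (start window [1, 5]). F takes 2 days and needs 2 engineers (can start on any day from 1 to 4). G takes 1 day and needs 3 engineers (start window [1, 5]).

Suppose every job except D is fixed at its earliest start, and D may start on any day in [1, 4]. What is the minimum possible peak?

D@1: d1:8  d2:3  d3:0  d4:0  d5:0 → peak 8
D@2: d1:7  d2:3  d3:1  d4:0  d5:0 → peak 7
D@3: d1:7  d2:2  d3:1  d4:1  d5:0 → peak 7
D@4: d1:7  d2:2  d3:0  d4:1  d5:1 → peak 7
Best is D@2, peak 7.

7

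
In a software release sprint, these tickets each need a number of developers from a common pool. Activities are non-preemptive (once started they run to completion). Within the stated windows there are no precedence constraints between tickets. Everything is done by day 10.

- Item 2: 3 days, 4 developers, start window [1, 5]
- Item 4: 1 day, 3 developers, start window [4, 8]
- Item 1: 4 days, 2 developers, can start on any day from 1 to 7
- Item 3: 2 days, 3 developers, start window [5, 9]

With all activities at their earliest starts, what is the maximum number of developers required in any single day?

Early-start schedule: Item 2@1, Item 4@4, Item 1@1, Item 3@5.
Load per day: day 1: 6, day 2: 6, day 3: 6, day 4: 5, day 5: 3, day 6: 3, day 7: 0, day 8: 0, day 9: 0, day 10: 0.
Peak is 6.

6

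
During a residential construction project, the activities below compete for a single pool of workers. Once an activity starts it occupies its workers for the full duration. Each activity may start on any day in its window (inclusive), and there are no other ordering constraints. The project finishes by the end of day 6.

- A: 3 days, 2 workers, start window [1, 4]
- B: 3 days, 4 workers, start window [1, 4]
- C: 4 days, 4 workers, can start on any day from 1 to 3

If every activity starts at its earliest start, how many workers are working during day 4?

4

At early start, day 4 has: C.
Demand: 4 = 4.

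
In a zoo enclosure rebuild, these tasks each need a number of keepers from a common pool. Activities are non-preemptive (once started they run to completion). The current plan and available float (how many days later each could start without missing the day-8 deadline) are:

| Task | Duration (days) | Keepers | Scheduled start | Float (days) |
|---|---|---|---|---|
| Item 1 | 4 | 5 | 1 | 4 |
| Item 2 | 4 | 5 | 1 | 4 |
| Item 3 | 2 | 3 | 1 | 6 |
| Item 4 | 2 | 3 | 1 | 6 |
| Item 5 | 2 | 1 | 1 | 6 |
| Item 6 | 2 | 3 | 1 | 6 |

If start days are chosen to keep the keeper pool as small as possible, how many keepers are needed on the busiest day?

8

Early-start (Item 1@1, Item 2@1, Item 3@1, Item 4@1, Item 5@1, Item 6@1) gives peak 20: d1:20  d2:20  d3:10  d4:10  d5:0  d6:0  d7:0  d8:0.
Shift Item 2→5, Item 4→3, Item 5→5, Item 6→7.
Schedule Item 1@1, Item 2@5, Item 3@1, Item 4@3, Item 5@5, Item 6@7: d1:8  d2:8  d3:8  d4:8  d5:6  d6:6  d7:8  d8:8 — peak 8.
Total keeper-days = 60 over 8 days ⇒ peak ≥ ⌈60/8⌉ = 8, so 8 is optimal.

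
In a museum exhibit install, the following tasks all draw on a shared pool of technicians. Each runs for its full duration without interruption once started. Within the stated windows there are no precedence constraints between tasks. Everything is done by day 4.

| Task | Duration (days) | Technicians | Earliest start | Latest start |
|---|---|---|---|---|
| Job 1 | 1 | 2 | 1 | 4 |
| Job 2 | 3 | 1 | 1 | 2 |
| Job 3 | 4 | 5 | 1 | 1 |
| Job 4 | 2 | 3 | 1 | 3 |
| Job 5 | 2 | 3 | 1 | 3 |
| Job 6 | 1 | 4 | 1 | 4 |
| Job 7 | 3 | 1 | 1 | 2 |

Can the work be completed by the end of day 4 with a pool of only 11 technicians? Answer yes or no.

The minimum achievable peak is 12; 11 < 12, so no feasible schedule stays within the cap.

no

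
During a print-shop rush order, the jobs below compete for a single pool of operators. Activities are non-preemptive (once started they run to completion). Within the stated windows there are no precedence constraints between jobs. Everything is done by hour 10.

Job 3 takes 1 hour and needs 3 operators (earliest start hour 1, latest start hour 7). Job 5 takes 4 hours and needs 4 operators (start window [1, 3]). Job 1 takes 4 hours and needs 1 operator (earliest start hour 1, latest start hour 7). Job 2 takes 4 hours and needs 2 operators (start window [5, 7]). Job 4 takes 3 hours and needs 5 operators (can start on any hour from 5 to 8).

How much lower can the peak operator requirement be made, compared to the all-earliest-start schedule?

Early-start peak: h1:8  h2:5  h3:5  h4:5  h5:7  h6:7  h7:7  h8:2  h9:0  h10:0 ⇒ 8.
Leveled (Job 3@1, Job 5@1, Job 1@2, Job 2@5, Job 4@6): h1:7  h2:5  h3:5  h4:5  h5:3  h6:7  h7:7  h8:7  h9:0  h10:0 ⇒ 7.
Reduction 8 − 7 = 1.

1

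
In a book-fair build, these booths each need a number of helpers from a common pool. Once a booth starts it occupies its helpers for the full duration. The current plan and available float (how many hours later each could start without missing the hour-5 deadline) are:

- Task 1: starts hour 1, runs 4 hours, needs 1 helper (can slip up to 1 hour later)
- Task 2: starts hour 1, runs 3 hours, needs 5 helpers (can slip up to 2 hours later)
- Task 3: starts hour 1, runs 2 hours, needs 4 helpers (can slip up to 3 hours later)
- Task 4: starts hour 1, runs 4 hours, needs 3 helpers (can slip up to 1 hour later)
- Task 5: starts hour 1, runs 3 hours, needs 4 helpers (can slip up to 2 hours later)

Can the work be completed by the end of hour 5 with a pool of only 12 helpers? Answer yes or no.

The minimum achievable peak is 13; 12 < 13, so no feasible schedule stays within the cap.

no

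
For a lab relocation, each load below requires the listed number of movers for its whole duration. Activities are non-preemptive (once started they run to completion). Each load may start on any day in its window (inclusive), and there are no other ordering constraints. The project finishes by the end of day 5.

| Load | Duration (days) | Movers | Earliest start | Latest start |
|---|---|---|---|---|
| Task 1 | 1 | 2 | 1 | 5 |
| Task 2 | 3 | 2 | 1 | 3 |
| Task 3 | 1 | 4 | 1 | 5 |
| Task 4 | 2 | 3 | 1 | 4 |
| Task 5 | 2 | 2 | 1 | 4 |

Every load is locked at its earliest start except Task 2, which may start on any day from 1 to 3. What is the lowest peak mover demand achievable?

11

Task 2@1: d1:13  d2:7  d3:2  d4:0  d5:0 → peak 13
Task 2@2: d1:11  d2:7  d3:2  d4:2  d5:0 → peak 11
Task 2@3: d1:11  d2:5  d3:2  d4:2  d5:2 → peak 11
Best is Task 2@2, peak 11.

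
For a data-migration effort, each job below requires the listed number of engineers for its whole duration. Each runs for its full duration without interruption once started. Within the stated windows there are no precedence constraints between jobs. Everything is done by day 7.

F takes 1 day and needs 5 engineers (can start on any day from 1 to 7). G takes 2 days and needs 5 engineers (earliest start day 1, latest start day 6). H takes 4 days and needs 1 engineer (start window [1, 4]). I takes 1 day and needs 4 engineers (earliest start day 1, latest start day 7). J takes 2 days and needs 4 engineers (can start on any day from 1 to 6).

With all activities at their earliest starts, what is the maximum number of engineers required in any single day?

19

Early-start schedule: F@1, G@1, H@1, I@1, J@1.
Load per day: day 1: 19, day 2: 10, day 3: 1, day 4: 1, day 5: 0, day 6: 0, day 7: 0.
Peak is 19.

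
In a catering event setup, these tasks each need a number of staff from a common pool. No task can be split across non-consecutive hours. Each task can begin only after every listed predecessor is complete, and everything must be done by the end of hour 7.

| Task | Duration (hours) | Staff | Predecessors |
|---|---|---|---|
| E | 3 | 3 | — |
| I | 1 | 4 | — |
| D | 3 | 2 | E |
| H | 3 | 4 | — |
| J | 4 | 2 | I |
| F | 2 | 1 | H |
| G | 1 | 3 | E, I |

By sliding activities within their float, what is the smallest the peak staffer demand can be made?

7

Early-start (E@1, I@1, D@4, H@1, J@2, F@4, G@4) gives peak 11: h1:11  h2:9  h3:9  h4:8  h5:5  h6:2  h7:0.
Shift D→5, H→2, J→4, F→5, G→7.
Schedule E@1, I@1, D@5, H@2, J@4, F@5, G@7: h1:7  h2:7  h3:7  h4:6  h5:5  h6:5  h7:7 — peak 7.
Total staffer-hours = 44 over 7 hours ⇒ peak ≥ ⌈44/7⌉ = 7, so 7 is optimal.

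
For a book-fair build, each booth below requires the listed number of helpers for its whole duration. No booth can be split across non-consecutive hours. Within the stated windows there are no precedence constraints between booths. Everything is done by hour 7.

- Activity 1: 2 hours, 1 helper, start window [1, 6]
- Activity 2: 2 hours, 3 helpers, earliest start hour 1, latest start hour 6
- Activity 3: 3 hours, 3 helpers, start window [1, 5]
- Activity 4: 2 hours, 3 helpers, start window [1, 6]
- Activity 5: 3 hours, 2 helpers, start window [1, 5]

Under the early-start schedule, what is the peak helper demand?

Early-start schedule: Activity 1@1, Activity 2@1, Activity 3@1, Activity 4@1, Activity 5@1.
Load per hour: hour 1: 12, hour 2: 12, hour 3: 5, hour 4: 0, hour 5: 0, hour 6: 0, hour 7: 0.
Peak is 12.

12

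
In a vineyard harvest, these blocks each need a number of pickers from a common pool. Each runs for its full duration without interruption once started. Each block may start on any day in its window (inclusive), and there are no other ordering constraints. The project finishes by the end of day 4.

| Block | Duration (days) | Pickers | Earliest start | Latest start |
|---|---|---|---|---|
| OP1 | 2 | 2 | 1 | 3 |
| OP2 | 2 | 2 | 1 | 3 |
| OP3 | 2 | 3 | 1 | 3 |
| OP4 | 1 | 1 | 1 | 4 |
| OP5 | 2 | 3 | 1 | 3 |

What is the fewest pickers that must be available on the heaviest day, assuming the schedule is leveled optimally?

Early-start (OP1@1, OP2@1, OP3@1, OP4@1, OP5@1) gives peak 11: d1:11  d2:10  d3:0  d4:0.
Shift OP3→3, OP5→3.
Schedule OP1@1, OP2@1, OP3@3, OP4@1, OP5@3: d1:5  d2:4  d3:6  d4:6 — peak 6.
Total picker-days = 21 over 4 days ⇒ peak ≥ ⌈21/4⌉ = 6, so 6 is optimal.

6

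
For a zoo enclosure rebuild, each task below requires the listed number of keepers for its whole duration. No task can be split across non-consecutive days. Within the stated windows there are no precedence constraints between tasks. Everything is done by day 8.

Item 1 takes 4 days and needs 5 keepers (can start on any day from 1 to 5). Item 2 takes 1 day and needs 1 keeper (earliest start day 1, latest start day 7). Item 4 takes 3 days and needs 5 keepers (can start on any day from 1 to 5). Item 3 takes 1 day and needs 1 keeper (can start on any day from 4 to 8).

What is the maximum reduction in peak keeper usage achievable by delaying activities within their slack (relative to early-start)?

6

Early-start peak: d1:11  d2:10  d3:10  d4:6  d5:0  d6:0  d7:0  d8:0 ⇒ 11.
Leveled (Item 1@5, Item 2@4, Item 4@1, Item 3@4): d1:5  d2:5  d3:5  d4:2  d5:5  d6:5  d7:5  d8:5 ⇒ 5.
Reduction 11 − 5 = 6.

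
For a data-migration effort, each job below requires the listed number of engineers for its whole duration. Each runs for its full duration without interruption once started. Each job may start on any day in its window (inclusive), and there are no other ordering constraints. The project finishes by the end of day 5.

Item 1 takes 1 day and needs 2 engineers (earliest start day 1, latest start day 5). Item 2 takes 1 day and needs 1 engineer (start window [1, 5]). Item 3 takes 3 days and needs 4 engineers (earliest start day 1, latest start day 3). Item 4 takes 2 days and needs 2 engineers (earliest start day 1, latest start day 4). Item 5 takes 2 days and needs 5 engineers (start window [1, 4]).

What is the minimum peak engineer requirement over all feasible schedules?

Early-start (Item 1@1, Item 2@1, Item 3@1, Item 4@1, Item 5@1) gives peak 14: d1:14  d2:11  d3:4  d4:0  d5:0.
Shift Item 2→4, Item 4→2, Item 5→4.
Schedule Item 1@1, Item 2@4, Item 3@1, Item 4@2, Item 5@4: d1:6  d2:6  d3:6  d4:6  d5:5 — peak 6.
Total engineer-days = 29 over 5 days ⇒ peak ≥ ⌈29/5⌉ = 6, so 6 is optimal.

6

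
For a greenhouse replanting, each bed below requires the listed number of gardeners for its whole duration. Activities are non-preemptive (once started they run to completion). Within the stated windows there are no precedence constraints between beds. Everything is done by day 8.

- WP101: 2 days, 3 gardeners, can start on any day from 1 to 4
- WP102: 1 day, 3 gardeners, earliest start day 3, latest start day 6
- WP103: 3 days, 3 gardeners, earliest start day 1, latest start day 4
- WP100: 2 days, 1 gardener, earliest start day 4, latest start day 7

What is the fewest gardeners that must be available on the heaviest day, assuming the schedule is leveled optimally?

Early-start (WP101@1, WP102@3, WP103@1, WP100@4) gives peak 6: d1:6  d2:6  d3:6  d4:1  d5:1  d6:0  d7:0  d8:0.
Shift WP103→4, WP100→7.
Schedule WP101@1, WP102@3, WP103@4, WP100@7: d1:3  d2:3  d3:3  d4:3  d5:3  d6:3  d7:1  d8:1 — peak 3.
Total gardener-days = 20 over 8 days ⇒ peak ≥ ⌈20/8⌉ = 3, so 3 is optimal.

3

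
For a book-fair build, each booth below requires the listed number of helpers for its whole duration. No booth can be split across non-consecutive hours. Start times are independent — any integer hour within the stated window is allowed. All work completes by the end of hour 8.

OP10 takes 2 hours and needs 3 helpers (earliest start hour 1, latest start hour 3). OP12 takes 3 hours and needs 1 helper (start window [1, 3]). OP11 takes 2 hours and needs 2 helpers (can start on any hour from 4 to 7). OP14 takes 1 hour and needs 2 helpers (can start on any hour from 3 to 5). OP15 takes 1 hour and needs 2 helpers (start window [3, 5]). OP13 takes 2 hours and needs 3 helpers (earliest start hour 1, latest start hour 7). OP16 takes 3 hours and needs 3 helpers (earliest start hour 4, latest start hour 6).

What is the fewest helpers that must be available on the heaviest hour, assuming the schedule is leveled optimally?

Early-start (OP10@1, OP12@1, OP11@4, OP14@3, OP15@3, OP13@1, OP16@4) gives peak 7: h1:7  h2:7  h3:5  h4:5  h5:5  h6:3  h7:0  h8:0.
Shift OP13→4, OP16→6.
Schedule OP10@1, OP12@1, OP11@4, OP14@3, OP15@3, OP13@4, OP16@6: h1:4  h2:4  h3:5  h4:5  h5:5  h6:3  h7:3  h8:3 — peak 5.

5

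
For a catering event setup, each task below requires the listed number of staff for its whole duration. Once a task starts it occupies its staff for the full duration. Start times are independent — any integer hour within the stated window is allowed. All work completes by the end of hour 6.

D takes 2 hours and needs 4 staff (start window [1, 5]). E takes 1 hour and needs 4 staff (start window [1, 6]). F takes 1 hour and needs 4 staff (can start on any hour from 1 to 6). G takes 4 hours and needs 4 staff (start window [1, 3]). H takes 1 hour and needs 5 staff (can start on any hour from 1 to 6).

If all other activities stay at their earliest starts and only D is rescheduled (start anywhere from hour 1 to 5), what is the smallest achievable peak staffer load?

D@1: h1:21  h2:8  h3:4  h4:4  h5:0  h6:0 → peak 21
D@2: h1:17  h2:8  h3:8  h4:4  h5:0  h6:0 → peak 17
D@3: h1:17  h2:4  h3:8  h4:8  h5:0  h6:0 → peak 17
D@4: h1:17  h2:4  h3:4  h4:8  h5:4  h6:0 → peak 17
D@5: h1:17  h2:4  h3:4  h4:4  h5:4  h6:4 → peak 17
Best is D@2, peak 17.

17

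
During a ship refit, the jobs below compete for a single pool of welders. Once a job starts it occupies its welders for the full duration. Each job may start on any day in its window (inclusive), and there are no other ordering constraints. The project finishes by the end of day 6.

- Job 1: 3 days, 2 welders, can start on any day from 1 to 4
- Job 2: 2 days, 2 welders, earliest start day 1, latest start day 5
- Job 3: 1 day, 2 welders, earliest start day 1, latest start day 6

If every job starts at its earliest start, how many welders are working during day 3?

At early start, day 3 has: Job 1.
Demand: 2 = 2.

2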